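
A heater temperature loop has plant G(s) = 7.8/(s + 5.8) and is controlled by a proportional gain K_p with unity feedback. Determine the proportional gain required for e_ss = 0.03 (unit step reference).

Steady-state error for a unit step on this type-0 loop is 1/(1 + K_p·G(0)).
G(0) = 1.345. Require 1/(1 + K_p·1.345) = 0.03, so 1 + 1.345·K_p = 33.33.
K_p = (33.33 − 1)/1.345 = 24.

K_p = 24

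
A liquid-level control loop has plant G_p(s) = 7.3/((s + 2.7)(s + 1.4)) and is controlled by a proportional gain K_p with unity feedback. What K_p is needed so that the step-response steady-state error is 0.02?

The loop is type 0, so e_ss(step) = 1/(1 + K_pos) with K_pos = K_p·G_p(0).
G_p(0) = 1.931. Require 1/(1 + K_p·1.931) = 0.02, so 1 + 1.931·K_p = 50.
K_p = (50 − 1)/1.931 = 25.4.

K_p = 25.4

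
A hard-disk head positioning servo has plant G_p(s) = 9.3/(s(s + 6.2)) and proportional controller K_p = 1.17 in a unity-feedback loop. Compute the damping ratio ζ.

ζ = 0.94

With unity feedback the closed-loop characteristic equation is s² + 6.2s + 1.17·9.3 = s² + 6.2s + 10.88 = 0.
Matching s² + 2ζω_n s + ω_n²: ω_n = √10.88 = 3.299 rad/s and 2ζω_n = 6.2, so ζ = 6.2/(2·3.299) = 0.94.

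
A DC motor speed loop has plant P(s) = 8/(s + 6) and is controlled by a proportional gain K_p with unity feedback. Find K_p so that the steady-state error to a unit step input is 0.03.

The loop is type 0, so e_ss(step) = 1/(1 + K_pos) with K_pos = K_p·P(0).
P(0) = 1.333. Require 1/(1 + K_p·1.333) = 0.03, so 1 + 1.333·K_p = 33.33.
K_p = (33.33 − 1)/1.333 = 24.3.

K_p = 24.3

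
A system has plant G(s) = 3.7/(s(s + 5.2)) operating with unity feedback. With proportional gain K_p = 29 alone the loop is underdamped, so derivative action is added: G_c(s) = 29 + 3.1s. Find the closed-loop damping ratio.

ζ = 0.805

Forward path: (29 + 3.1s)·3.7/(s(s+5.2)). The closed-loop characteristic equation is s² + (5.2 + 3.7·3.1)s + 3.7·29 = 0.
That is s² + 16.67s + 107.3 = 0, so ω_n = 10.36 rad/s and ζ = 16.67/(2·10.36) = 0.8046.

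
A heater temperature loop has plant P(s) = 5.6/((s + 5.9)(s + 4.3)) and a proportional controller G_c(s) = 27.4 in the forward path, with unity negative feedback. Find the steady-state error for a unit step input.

The loop is type 0. Static position error constant K_pos = G_c(0)·P(0) = 27.4·0.2207 = 6.048.
Steady-state error to a unit step: e_ss = 1/(1+K_pos) = 1/7.048 = 0.142.

0.142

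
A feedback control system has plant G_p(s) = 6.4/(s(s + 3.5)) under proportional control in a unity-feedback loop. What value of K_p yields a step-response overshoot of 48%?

K_p = 9.25

From %OS = 100·exp(−πζ/√(1−ζ²)) = 48%, ζ = −ln(0.48)/√(π²+ln²(0.48)) = 0.2275.
Characteristic equation s² + 3.5s + 6.4K_p = 0 gives ζ = 3.5/(2√(6.4K_p)).
Setting ζ = 0.2275: √(6.4K_p) = 3.5/(2·0.2275) = 7.692, so K_p = 59.17/6.4 = 9.25.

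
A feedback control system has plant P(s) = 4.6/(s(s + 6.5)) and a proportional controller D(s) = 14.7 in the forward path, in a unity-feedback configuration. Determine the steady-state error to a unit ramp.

The loop has one pole at the origin (type 1). Velocity error constant K_v = lim_{s→0} s·D(s)P(s) = 14.7·4.6/6.5 = 10.4.
Steady-state error to a unit ramp: e_ss = 1/K_v = 0.0961.

0.0961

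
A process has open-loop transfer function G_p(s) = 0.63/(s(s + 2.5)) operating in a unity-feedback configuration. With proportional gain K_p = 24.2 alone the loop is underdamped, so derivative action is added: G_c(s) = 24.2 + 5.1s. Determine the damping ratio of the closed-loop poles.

ζ = 0.732

Forward path: (24.2 + 5.1s)·0.63/(s(s+2.5)). The closed-loop characteristic equation is s² + (2.5 + 0.63·5.1)s + 0.63·24.2 = 0.
That is s² + 5.713s + 15.25 = 0, so ω_n = 3.905 rad/s and ζ = 5.713/(2·3.905) = 0.7316.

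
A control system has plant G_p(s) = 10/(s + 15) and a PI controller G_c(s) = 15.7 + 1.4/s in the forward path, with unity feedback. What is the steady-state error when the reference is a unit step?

0

The open loop G_c(s)G_p(s) has a pole at the origin (type 1), so the static position error constant is infinite and e_ss = 1/(1+∞) = 0.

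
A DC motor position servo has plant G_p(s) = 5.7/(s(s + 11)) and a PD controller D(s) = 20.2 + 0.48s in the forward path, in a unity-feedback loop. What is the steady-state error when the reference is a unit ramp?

0.0955

The loop has one pole at the origin (type 1). Velocity error constant K_v = lim_{s→0} s·D(s)G_p(s) = 20.2·5.7/11 = 10.47.
Steady-state error to a unit ramp: e_ss = 1/K_v = 0.0955.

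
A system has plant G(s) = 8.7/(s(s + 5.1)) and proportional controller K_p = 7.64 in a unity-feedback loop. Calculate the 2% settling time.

T_s ≈ 1.57 s

Closed-loop characteristic equation: s² + 5.1s + 66.47 = 0, so ω_n = 8.153 rad/s and ζ = 5.1/(2·8.153) = 0.3128.
2% settling time T_s ≈ 4/(ζω_n) = 4/2.55 = 1.57 s.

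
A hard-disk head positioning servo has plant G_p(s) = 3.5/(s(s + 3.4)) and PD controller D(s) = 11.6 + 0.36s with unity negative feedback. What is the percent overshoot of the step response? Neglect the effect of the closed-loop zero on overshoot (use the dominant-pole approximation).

Forward path: (11.6 + 0.36s)·3.5/(s(s+3.4)). The closed-loop characteristic equation is s² + (3.4 + 3.5·0.36)s + 3.5·11.6 = 0.
That is s² + 4.66s + 40.6 = 0, so ω_n = 6.372 rad/s and ζ = 4.66/(2·6.372) = 0.3657.
%OS = 100·exp(−πζ/√(1−ζ²)) = 29.1%.

29.1%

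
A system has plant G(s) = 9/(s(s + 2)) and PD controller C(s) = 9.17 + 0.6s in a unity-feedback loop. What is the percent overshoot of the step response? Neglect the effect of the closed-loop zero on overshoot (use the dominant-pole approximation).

Forward path: (9.17 + 0.6s)·9/(s(s+2)). The closed-loop characteristic equation is s² + (2 + 9·0.6)s + 9·9.17 = 0.
That is s² + 7.4s + 82.53 = 0, so ω_n = 9.085 rad/s and ζ = 7.4/(2·9.085) = 0.4073.
%OS = 100·exp(−πζ/√(1−ζ²)) = 24.6%.

24.6%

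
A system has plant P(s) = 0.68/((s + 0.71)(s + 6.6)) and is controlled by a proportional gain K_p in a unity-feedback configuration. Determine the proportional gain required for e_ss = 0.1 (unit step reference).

For a type-0 loop with proportional control, e_ss = 1/(1 + K_p·P(0)).
P(0) = 0.1451. Require 1/(1 + K_p·0.1451) = 0.1, so 1 + 0.1451·K_p = 10.
K_p = (10 − 1)/0.1451 = 62.

K_p = 62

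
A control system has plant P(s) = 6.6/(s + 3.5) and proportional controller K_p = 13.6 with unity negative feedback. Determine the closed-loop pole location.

Closed-loop transfer function: T(s) = K_p·P(s)/(1 + K_p·P(s)) = 89.76/(s + 3.5 + 89.76) = 89.76/(s + 93.26).
The closed-loop pole is at s = −93.26.

s = -93.26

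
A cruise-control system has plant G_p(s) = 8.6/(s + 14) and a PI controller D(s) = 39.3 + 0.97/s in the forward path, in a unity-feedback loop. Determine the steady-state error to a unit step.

The open loop D(s)G_p(s) has a pole at the origin (type 1), so the static position error constant is infinite and e_ss = 1/(1+∞) = 0.

0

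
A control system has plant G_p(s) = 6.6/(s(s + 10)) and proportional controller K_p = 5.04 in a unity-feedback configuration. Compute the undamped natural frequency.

ω_n = 5.77 rad/s

The closed-loop denominator is s(s+10) + 5.04·6.6 = s² + 10s + 33.26.
Matching s² + 2ζω_n s + ω_n²: ω_n = √33.26 = 5.767 rad/s and 2ζω_n = 10, so ζ = 10/(2·5.767) = 0.867.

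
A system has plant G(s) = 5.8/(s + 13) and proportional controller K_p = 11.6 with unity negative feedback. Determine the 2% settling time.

Closed-loop transfer function: T(s) = K_p·G(s)/(1 + K_p·G(s)) = 67.28/(s + 13 + 67.28) = 67.28/(s + 80.28).
Time constant τ = 1/80.28 = 0.01246 s, so the 2% settling time is about 4τ = 0.0498 s.

T_s ≈ 0.0498 s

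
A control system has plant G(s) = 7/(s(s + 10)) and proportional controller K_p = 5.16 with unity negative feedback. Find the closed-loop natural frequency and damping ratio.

ω_n = 6.01 rad/s, ζ = 0.832

With unity feedback the closed-loop characteristic equation is s² + 10s + 5.16·7 = s² + 10s + 36.12 = 0.
So ω_n² = 36.12 ⇒ ω_n = 6.01 rad/s, and ζ = 10/(2ω_n) = 0.832.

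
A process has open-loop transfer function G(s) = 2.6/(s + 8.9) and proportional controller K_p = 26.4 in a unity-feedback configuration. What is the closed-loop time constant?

τ = 0.0129 s

Closed-loop transfer function: T(s) = K_p·G(s)/(1 + K_p·G(s)) = 68.64/(s + 8.9 + 68.64) = 68.64/(s + 77.54).
Time constant τ = 1/77.54 = 0.0129 s.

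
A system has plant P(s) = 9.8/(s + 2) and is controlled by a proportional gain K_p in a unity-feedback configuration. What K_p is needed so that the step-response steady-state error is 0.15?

For a type-0 loop with proportional control, e_ss = 1/(1 + K_p·P(0)).
P(0) = 4.9. Require 1/(1 + K_p·4.9) = 0.15, so 1 + 4.9·K_p = 6.667.
K_p = (6.667 − 1)/4.9 = 1.16.

K_p = 1.16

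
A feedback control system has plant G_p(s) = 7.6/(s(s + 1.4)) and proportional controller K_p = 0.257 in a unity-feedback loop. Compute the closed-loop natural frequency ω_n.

ω_n = 1.4 rad/s

The closed-loop denominator is s(s+1.4) + 0.257·7.6 = s² + 1.4s + 1.953.
So ω_n² = 1.953 ⇒ ω_n = 1.398 rad/s, and ζ = 1.4/(2ω_n) = 0.501.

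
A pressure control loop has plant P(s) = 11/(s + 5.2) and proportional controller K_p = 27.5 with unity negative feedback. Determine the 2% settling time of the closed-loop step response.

Closed-loop transfer function: T(s) = K_p·P(s)/(1 + K_p·P(s)) = 302.5/(s + 5.2 + 302.5) = 302.5/(s + 307.7).
Time constant τ = 1/307.7 = 0.00325 s, so the 2% settling time is about 4τ = 0.013 s.

T_s ≈ 0.013 s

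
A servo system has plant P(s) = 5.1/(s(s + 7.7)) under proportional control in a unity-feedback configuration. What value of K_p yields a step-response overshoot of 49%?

From %OS = 100·exp(−πζ/√(1−ζ²)) = 49%, ζ = −ln(0.49)/√(π²+ln²(0.49)) = 0.2214.
Characteristic equation s² + 7.7s + 5.1K_p = 0 gives ζ = 7.7/(2√(5.1K_p)).
Setting ζ = 0.2214: √(5.1K_p) = 7.7/(2·0.2214) = 17.39, so K_p = 302.3/5.1 = 59.3.

K_p = 59.3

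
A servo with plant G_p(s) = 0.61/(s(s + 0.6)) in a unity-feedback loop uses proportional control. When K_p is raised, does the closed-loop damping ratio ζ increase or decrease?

ζ = 0.6/(2√(0.61K_p)); increasing K_p raises the denominator, so ζ falls.

decrease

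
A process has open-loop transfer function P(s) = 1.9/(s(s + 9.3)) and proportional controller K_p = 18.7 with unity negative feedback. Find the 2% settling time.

Closed-loop characteristic equation: s² + 9.3s + 35.53 = 0, so ω_n = 5.961 rad/s and ζ = 9.3/(2·5.961) = 0.7801.
2% settling time T_s ≈ 4/(ζω_n) = 4/4.65 = 0.86 s.

T_s ≈ 0.86 s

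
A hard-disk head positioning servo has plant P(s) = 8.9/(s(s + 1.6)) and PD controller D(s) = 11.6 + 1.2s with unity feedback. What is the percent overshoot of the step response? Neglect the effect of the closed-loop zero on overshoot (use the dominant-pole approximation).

Forward path: (11.6 + 1.2s)·8.9/(s(s+1.6)). The closed-loop characteristic equation is s² + (1.6 + 8.9·1.2)s + 8.9·11.6 = 0.
That is s² + 12.28s + 103.2 = 0, so ω_n = 10.16 rad/s and ζ = 12.28/(2·10.16) = 0.6043.
%OS = 100·exp(−πζ/√(1−ζ²)) = 9.23%.

9.23%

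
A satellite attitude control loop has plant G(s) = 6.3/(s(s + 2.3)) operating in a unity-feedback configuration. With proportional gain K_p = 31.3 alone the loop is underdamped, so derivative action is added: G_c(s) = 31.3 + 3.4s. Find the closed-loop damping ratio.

Forward path: (31.3 + 3.4s)·6.3/(s(s+2.3)). The closed-loop characteristic equation is s² + (2.3 + 6.3·3.4)s + 6.3·31.3 = 0.
That is s² + 23.72s + 197.2 = 0, so ω_n = 14.04 rad/s and ζ = 23.72/(2·14.04) = 0.8446.

ζ = 0.845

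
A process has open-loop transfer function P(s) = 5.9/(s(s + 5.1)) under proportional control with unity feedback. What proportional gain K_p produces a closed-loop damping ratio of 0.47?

K_p = 4.99

Closed-loop characteristic equation: s² + 5.1s + K_p·5.9 = 0.
So ω_n = √(5.9K_p) and 2ζω_n = 5.1, giving ζ = 5.1/(2√(5.9K_p)).
Setting ζ = 0.47: √(5.9K_p) = 5.1/(2·0.47) = 5.426, so K_p = 29.44/5.9 = 4.99.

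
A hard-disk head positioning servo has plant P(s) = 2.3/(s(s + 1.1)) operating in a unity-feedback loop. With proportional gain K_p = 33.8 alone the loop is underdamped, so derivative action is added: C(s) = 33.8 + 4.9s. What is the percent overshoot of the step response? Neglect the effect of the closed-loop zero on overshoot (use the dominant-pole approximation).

Forward path: (33.8 + 4.9s)·2.3/(s(s+1.1)). The closed-loop characteristic equation is s² + (1.1 + 2.3·4.9)s + 2.3·33.8 = 0.
That is s² + 12.37s + 77.74 = 0, so ω_n = 8.817 rad/s and ζ = 12.37/(2·8.817) = 0.7015.
%OS = 100·exp(−πζ/√(1−ζ²)) = 4.54%.

4.54%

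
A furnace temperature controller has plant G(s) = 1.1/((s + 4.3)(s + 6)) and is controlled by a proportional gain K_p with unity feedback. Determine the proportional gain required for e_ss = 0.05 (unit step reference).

K_p = 446

Steady-state error for a unit step on this type-0 loop is 1/(1 + K_p·G(0)).
G(0) = 0.04264. Require 1/(1 + K_p·0.04264) = 0.05, so 1 + 0.04264·K_p = 20.
K_p = (20 − 1)/0.04264 = 446.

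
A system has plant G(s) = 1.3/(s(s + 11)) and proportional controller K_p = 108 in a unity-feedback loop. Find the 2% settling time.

The closed-loop denominator s² + 11s + 140.4 gives ω_n = √140.4 = 11.85 and ζ = 11/(2ω_n) = 0.4642.
2% settling time T_s ≈ 4/(ζω_n) = 4/5.5 = 0.727 s.

T_s ≈ 0.727 s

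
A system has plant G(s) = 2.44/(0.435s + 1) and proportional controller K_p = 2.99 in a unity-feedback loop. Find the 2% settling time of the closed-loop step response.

Closed loop: T(s) = K_p·G/(1+K_p·G) = 7.296/(0.435s + 1 + 7.296), with pole at s = −(1 + 7.296)/0.435 = −19.07.
τ = 1/19.07 = 0.05244 s, so 2% settling time ≈ 4τ = 0.21 s.

T_s ≈ 0.21 s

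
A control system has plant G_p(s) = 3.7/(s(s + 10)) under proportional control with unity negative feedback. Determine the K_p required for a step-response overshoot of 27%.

From %OS = 100·exp(−πζ/√(1−ζ²)) = 27%, ζ = −ln(0.27)/√(π²+ln²(0.27)) = 0.3847.
Characteristic equation s² + 10s + 3.7K_p = 0 gives ζ = 10/(2√(3.7K_p)).
Setting ζ = 0.3847: √(3.7K_p) = 10/(2·0.3847) = 13, so K_p = 168.9/3.7 = 45.7.

K_p = 45.7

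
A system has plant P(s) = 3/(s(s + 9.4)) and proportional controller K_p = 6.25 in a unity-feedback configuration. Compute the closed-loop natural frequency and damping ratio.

ω_n = 4.33 rad/s, ζ = 1.09

With unity feedback the closed-loop characteristic equation is s² + 9.4s + 6.25·3 = s² + 9.4s + 18.75 = 0.
Matching s² + 2ζω_n s + ω_n²: ω_n = √18.75 = 4.33 rad/s and 2ζω_n = 9.4, so ζ = 9.4/(2·4.33) = 1.09.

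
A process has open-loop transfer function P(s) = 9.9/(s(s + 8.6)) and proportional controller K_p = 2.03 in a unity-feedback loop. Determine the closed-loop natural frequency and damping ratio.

1 + K_p·P(s) = 0 gives s² + 8.6s + 20.1 = 0.
Matching s² + 2ζω_n s + ω_n²: ω_n = √20.1 = 4.483 rad/s and 2ζω_n = 8.6, so ζ = 8.6/(2·4.483) = 0.959.

ω_n = 4.48 rad/s, ζ = 0.959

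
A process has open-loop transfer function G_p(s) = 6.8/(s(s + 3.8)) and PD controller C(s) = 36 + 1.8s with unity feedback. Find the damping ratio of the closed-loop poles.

Forward path: (36 + 1.8s)·6.8/(s(s+3.8)). The closed-loop characteristic equation is s² + (3.8 + 6.8·1.8)s + 6.8·36 = 0.
That is s² + 16.04s + 244.8 = 0, so ω_n = 15.65 rad/s and ζ = 16.04/(2·15.65) = 0.5126.

ζ = 0.513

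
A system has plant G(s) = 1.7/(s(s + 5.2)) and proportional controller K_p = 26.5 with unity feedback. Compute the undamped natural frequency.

With unity feedback the closed-loop characteristic equation is s² + 5.2s + 26.5·1.7 = s² + 5.2s + 45.05 = 0.
So ω_n² = 45.05 ⇒ ω_n = 6.712 rad/s, and ζ = 5.2/(2ω_n) = 0.387.

ω_n = 6.71 rad/s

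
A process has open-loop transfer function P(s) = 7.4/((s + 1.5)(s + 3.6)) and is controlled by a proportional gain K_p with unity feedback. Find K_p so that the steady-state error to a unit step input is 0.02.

For a type-0 loop with proportional control, e_ss = 1/(1 + K_p·P(0)).
P(0) = 1.37. Require 1/(1 + K_p·1.37) = 0.02, so 1 + 1.37·K_p = 50.
K_p = (50 − 1)/1.37 = 35.8.

K_p = 35.8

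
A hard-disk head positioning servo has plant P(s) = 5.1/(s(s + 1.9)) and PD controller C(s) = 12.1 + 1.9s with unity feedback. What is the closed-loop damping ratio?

ζ = 0.738

Forward path: (12.1 + 1.9s)·5.1/(s(s+1.9)). The closed-loop characteristic equation is s² + (1.9 + 5.1·1.9)s + 5.1·12.1 = 0.
That is s² + 11.59s + 61.71 = 0, so ω_n = 7.856 rad/s and ζ = 11.59/(2·7.856) = 0.7377.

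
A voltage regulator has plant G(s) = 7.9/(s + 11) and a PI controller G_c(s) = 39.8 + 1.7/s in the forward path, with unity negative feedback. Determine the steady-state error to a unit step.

The open loop G_c(s)G(s) has a pole at the origin (type 1), so the static position error constant is infinite and e_ss = 1/(1+∞) = 0.

0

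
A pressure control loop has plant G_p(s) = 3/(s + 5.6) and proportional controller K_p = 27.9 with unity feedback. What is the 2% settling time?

T_s ≈ 0.0448 s

Closed-loop transfer function: T(s) = K_p·G_p(s)/(1 + K_p·G_p(s)) = 83.7/(s + 5.6 + 83.7) = 83.7/(s + 89.3).
Time constant τ = 1/89.3 = 0.0112 s, so the 2% settling time is about 4τ = 0.0448 s.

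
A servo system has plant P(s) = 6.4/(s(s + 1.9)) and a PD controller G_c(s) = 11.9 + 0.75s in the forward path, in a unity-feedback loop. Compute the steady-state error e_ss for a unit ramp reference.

0.0249

The loop has one pole at the origin (type 1). Velocity error constant K_v = lim_{s→0} s·G_c(s)P(s) = 11.9·6.4/1.9 = 40.08.
Steady-state error to a unit ramp: e_ss = 1/K_v = 0.0249.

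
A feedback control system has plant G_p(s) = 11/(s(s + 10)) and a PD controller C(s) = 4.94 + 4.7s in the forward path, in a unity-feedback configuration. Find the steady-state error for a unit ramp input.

The loop has one pole at the origin (type 1). Velocity error constant K_v = lim_{s→0} s·C(s)G_p(s) = 4.94·11/10 = 5.434.
Steady-state error to a unit ramp: e_ss = 1/K_v = 0.184.

0.184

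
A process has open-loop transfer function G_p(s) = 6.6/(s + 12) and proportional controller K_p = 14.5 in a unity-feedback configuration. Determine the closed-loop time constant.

Closed-loop transfer function: T(s) = K_p·G_p(s)/(1 + K_p·G_p(s)) = 95.7/(s + 12 + 95.7) = 95.7/(s + 107.7).
Time constant τ = 1/107.7 = 0.00929 s.

τ = 0.00929 s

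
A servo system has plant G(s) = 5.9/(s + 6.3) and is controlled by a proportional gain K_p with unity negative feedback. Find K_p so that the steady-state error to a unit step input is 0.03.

K_p = 34.5

For a type-0 loop with proportional control, e_ss = 1/(1 + K_p·G(0)).
G(0) = 0.9365. Require 1/(1 + K_p·0.9365) = 0.03, so 1 + 0.9365·K_p = 33.33.
K_p = (33.33 − 1)/0.9365 = 34.5.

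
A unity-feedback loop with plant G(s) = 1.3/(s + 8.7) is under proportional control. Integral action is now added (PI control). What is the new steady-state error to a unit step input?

Adding integral action puts a pole at s = 0 in the forward path, raising the system type to 1; a type-1 loop has zero steady-state error to a step.

0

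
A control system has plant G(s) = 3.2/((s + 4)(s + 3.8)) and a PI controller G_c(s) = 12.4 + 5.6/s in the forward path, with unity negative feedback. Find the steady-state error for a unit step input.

0

The open loop G_c(s)G(s) has a pole at the origin (type 1), so the static position error constant is infinite and e_ss = 1/(1+∞) = 0.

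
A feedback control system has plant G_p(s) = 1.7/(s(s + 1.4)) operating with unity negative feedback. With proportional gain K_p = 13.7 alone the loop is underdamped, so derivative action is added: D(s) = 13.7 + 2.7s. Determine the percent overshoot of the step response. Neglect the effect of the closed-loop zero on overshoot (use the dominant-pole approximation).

8.32%

Forward path: (13.7 + 2.7s)·1.7/(s(s+1.4)). The closed-loop characteristic equation is s² + (1.4 + 1.7·2.7)s + 1.7·13.7 = 0.
That is s² + 5.99s + 23.29 = 0, so ω_n = 4.826 rad/s and ζ = 5.99/(2·4.826) = 0.6206.
%OS = 100·exp(−πζ/√(1−ζ²)) = 8.32%.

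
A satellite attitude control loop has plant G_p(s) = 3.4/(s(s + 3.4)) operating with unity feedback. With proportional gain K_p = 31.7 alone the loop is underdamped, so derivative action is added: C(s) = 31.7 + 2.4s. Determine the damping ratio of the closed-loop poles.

ζ = 0.557

Forward path: (31.7 + 2.4s)·3.4/(s(s+3.4)). The closed-loop characteristic equation is s² + (3.4 + 3.4·2.4)s + 3.4·31.7 = 0.
That is s² + 11.56s + 107.8 = 0, so ω_n = 10.38 rad/s and ζ = 11.56/(2·10.38) = 0.5567.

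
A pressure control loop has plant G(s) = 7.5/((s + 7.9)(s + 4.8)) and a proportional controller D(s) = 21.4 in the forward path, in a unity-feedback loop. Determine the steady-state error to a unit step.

0.191

The loop is type 0. Static position error constant K_pos = D(0)·G(0) = 21.4·0.1978 = 4.233.
Steady-state error to a unit step: e_ss = 1/(1+K_pos) = 1/5.233 = 0.191.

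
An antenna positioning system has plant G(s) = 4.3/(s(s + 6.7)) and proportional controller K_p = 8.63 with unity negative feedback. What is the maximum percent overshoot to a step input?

12.6%

The closed-loop denominator s² + 6.7s + 37.11 gives ω_n = √37.11 = 6.092 and ζ = 6.7/(2ω_n) = 0.5499.
%OS = 100·exp(−πζ/√(1−ζ²)) = 100·exp(−π·0.5499/√0.6976) = 12.6%.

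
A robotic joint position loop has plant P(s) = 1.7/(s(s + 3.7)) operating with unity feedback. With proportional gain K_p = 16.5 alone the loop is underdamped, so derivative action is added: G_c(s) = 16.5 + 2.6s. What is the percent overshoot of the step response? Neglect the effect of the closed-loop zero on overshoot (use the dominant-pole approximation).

2.35%

Forward path: (16.5 + 2.6s)·1.7/(s(s+3.7)). The closed-loop characteristic equation is s² + (3.7 + 1.7·2.6)s + 1.7·16.5 = 0.
That is s² + 8.12s + 28.05 = 0, so ω_n = 5.296 rad/s and ζ = 8.12/(2·5.296) = 0.7666.
%OS = 100·exp(−πζ/√(1−ζ²)) = 2.35%.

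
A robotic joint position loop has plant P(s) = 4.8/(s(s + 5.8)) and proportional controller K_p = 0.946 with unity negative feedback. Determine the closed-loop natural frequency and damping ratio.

With unity feedback the closed-loop characteristic equation is s² + 5.8s + 0.946·4.8 = s² + 5.8s + 4.541 = 0.
So ω_n² = 4.541 ⇒ ω_n = 2.131 rad/s, and ζ = 5.8/(2ω_n) = 1.36.

ω_n = 2.13 rad/s, ζ = 1.36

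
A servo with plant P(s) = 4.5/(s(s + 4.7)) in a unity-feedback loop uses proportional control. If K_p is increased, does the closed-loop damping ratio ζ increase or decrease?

decrease

ζ = 4.7/(2√(4.5K_p)); increasing K_p raises the denominator, so ζ falls.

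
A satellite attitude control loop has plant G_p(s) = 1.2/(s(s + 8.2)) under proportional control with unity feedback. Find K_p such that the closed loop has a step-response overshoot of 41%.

K_p = 188

From %OS = 100·exp(−πζ/√(1−ζ²)) = 41%, ζ = −ln(0.41)/√(π²+ln²(0.41)) = 0.273.
Characteristic equation s² + 8.2s + 1.2K_p = 0 gives ζ = 8.2/(2√(1.2K_p)).
Setting ζ = 0.273: √(1.2K_p) = 8.2/(2·0.273) = 15.02, so K_p = 225.5/1.2 = 188.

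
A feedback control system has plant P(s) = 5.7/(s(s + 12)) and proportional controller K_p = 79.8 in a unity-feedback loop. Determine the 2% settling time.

Closed-loop characteristic equation: s² + 12s + 454.9 = 0, so ω_n = 21.33 rad/s and ζ = 12/(2·21.33) = 0.2813.
2% settling time T_s ≈ 4/(ζω_n) = 4/6 = 0.667 s.

T_s ≈ 0.667 s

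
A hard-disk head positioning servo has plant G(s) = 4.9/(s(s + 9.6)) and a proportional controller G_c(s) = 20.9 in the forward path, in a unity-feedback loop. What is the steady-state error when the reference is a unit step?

The open loop G_c(s)G(s) has a pole at the origin (type 1), so the static position error constant is infinite and e_ss = 1/(1+∞) = 0.

0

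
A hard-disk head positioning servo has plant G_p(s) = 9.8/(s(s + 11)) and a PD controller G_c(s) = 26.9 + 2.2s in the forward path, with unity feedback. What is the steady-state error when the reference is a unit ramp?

The loop has one pole at the origin (type 1). Velocity error constant K_v = lim_{s→0} s·G_c(s)G_p(s) = 26.9·9.8/11 = 23.97.
Steady-state error to a unit ramp: e_ss = 1/K_v = 0.0417.

0.0417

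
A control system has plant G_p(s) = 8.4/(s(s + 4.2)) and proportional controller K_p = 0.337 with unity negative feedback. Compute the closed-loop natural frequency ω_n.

ω_n = 1.68 rad/s

The closed-loop denominator is s(s+4.2) + 0.337·8.4 = s² + 4.2s + 2.831.
So ω_n² = 2.831 ⇒ ω_n = 1.682 rad/s, and ζ = 4.2/(2ω_n) = 1.25.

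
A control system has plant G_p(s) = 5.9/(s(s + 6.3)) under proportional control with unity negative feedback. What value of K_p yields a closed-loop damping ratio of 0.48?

Closed-loop characteristic equation: s² + 6.3s + K_p·5.9 = 0.
So ω_n = √(5.9K_p) and 2ζω_n = 6.3, giving ζ = 6.3/(2√(5.9K_p)).
Setting ζ = 0.48: √(5.9K_p) = 6.3/(2·0.48) = 6.562, so K_p = 43.07/5.9 = 7.3.

K_p = 7.3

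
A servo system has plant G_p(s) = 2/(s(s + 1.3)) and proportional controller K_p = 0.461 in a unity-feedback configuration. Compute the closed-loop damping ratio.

ζ = 0.677

The closed-loop denominator is s(s+1.3) + 0.461·2 = s² + 1.3s + 0.922.
Matching s² + 2ζω_n s + ω_n²: ω_n = √0.922 = 0.9602 rad/s and 2ζω_n = 1.3, so ζ = 1.3/(2·0.9602) = 0.677.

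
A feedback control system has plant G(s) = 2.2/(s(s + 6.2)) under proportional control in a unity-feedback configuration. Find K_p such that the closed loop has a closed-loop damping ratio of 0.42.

K_p = 24.8

Closed-loop characteristic equation: s² + 6.2s + K_p·2.2 = 0.
So ω_n = √(2.2K_p) and 2ζω_n = 6.2, giving ζ = 6.2/(2√(2.2K_p)).
Setting ζ = 0.42: √(2.2K_p) = 6.2/(2·0.42) = 7.381, so K_p = 54.48/2.2 = 24.8.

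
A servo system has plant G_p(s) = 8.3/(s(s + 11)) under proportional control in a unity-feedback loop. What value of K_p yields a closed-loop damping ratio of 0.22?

K_p = 75.3

Closed-loop characteristic equation: s² + 11s + K_p·8.3 = 0.
So ω_n = √(8.3K_p) and 2ζω_n = 11, giving ζ = 11/(2√(8.3K_p)).
Setting ζ = 0.22: √(8.3K_p) = 11/(2·0.22) = 25, so K_p = 625/8.3 = 75.3.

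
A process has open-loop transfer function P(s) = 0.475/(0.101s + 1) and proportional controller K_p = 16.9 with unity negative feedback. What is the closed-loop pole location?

Closed loop: T(s) = K_p·P/(1+K_p·P) = 8.027/(0.101s + 1 + 8.027), with pole at s = −(1 + 8.027)/0.101 = −89.38.

s = -89.38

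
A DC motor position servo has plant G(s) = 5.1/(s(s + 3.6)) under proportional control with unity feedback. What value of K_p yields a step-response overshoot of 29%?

From %OS = 100·exp(−πζ/√(1−ζ²)) = 29%, ζ = −ln(0.29)/√(π²+ln²(0.29)) = 0.3666.
Characteristic equation s² + 3.6s + 5.1K_p = 0 gives ζ = 3.6/(2√(5.1K_p)).
Setting ζ = 0.3666: √(5.1K_p) = 3.6/(2·0.3666) = 4.91, so K_p = 24.11/5.1 = 4.73.

K_p = 4.73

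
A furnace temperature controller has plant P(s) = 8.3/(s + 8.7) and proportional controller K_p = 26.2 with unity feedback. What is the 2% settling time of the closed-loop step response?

Closed-loop transfer function: T(s) = K_p·P(s)/(1 + K_p·P(s)) = 217.5/(s + 8.7 + 217.5) = 217.5/(s + 226.2).
Time constant τ = 1/226.2 = 0.004422 s, so the 2% settling time is about 4τ = 0.0177 s.

T_s ≈ 0.0177 s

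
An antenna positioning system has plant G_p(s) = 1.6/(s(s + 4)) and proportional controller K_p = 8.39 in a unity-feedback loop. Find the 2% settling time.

The closed-loop denominator s² + 4s + 13.42 gives ω_n = √13.42 = 3.664 and ζ = 4/(2ω_n) = 0.5459.
2% settling time T_s ≈ 4/(ζω_n) = 4/2 = 2 s.

T_s ≈ 2 s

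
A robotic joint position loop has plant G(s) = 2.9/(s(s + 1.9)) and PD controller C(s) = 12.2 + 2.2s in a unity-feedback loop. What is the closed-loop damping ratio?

Forward path: (12.2 + 2.2s)·2.9/(s(s+1.9)). The closed-loop characteristic equation is s² + (1.9 + 2.9·2.2)s + 2.9·12.2 = 0.
That is s² + 8.28s + 35.38 = 0, so ω_n = 5.948 rad/s and ζ = 8.28/(2·5.948) = 0.696.

ζ = 0.696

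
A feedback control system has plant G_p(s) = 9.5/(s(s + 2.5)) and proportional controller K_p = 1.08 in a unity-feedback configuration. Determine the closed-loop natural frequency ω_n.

ω_n = 3.2 rad/s

1 + K_p·G_p(s) = 0 gives s² + 2.5s + 10.26 = 0.
Matching s² + 2ζω_n s + ω_n²: ω_n = √10.26 = 3.203 rad/s and 2ζω_n = 2.5, so ζ = 2.5/(2·3.203) = 0.39.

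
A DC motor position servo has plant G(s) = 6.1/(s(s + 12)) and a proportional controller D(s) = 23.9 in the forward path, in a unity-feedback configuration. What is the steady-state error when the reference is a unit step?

The open loop D(s)G(s) has a pole at the origin (type 1), so the static position error constant is infinite and e_ss = 1/(1+∞) = 0.

0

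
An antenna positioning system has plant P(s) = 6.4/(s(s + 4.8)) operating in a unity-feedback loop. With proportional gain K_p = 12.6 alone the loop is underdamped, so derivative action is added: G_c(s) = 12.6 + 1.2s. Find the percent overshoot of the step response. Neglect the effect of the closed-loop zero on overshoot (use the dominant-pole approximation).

4.8%

Forward path: (12.6 + 1.2s)·6.4/(s(s+4.8)). The closed-loop characteristic equation is s² + (4.8 + 6.4·1.2)s + 6.4·12.6 = 0.
That is s² + 12.48s + 80.64 = 0, so ω_n = 8.98 rad/s and ζ = 12.48/(2·8.98) = 0.6949.
%OS = 100·exp(−πζ/√(1−ζ²)) = 4.8%.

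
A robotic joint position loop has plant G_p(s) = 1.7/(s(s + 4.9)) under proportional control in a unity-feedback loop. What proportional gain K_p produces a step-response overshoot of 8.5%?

K_p = 9.27

From %OS = 100·exp(−πζ/√(1−ζ²)) = 8.5%, ζ = −ln(0.085)/√(π²+ln²(0.085)) = 0.6173.
Characteristic equation s² + 4.9s + 1.7K_p = 0 gives ζ = 4.9/(2√(1.7K_p)).
Setting ζ = 0.6173: √(1.7K_p) = 4.9/(2·0.6173) = 3.969, so K_p = 15.75/1.7 = 9.27.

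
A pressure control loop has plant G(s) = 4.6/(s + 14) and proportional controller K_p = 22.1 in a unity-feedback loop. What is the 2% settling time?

T_s ≈ 0.0346 s

Closed-loop transfer function: T(s) = K_p·G(s)/(1 + K_p·G(s)) = 101.7/(s + 14 + 101.7) = 101.7/(s + 115.7).
Time constant τ = 1/115.7 = 0.008646 s, so the 2% settling time is about 4τ = 0.0346 s.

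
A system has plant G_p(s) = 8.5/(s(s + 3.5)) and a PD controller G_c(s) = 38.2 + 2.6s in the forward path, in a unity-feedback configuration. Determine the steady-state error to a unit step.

0

The open loop G_c(s)G_p(s) has a pole at the origin (type 1), so the static position error constant is infinite and e_ss = 1/(1+∞) = 0.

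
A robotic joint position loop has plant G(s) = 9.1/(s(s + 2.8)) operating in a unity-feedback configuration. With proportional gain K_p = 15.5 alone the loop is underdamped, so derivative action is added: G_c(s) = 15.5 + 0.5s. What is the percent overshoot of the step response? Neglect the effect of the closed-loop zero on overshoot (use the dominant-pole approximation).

36%

Forward path: (15.5 + 0.5s)·9.1/(s(s+2.8)). The closed-loop characteristic equation is s² + (2.8 + 9.1·0.5)s + 9.1·15.5 = 0.
That is s² + 7.35s + 141 = 0, so ω_n = 11.88 rad/s and ζ = 7.35/(2·11.88) = 0.3094.
%OS = 100·exp(−πζ/√(1−ζ²)) = 36%.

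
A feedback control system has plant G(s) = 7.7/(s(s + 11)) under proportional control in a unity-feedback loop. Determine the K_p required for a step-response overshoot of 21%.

From %OS = 100·exp(−πζ/√(1−ζ²)) = 21%, ζ = −ln(0.21)/√(π²+ln²(0.21)) = 0.4449.
Characteristic equation s² + 11s + 7.7K_p = 0 gives ζ = 11/(2√(7.7K_p)).
Setting ζ = 0.4449: √(7.7K_p) = 11/(2·0.4449) = 12.36, so K_p = 152.8/7.7 = 19.8.

K_p = 19.8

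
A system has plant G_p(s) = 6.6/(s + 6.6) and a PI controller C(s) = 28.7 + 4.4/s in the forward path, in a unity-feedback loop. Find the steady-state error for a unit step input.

0

The open loop C(s)G_p(s) has a pole at the origin (type 1), so the static position error constant is infinite and e_ss = 1/(1+∞) = 0.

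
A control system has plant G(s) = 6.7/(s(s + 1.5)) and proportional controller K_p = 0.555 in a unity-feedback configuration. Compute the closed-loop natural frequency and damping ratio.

ω_n = 1.93 rad/s, ζ = 0.389

1 + K_p·G(s) = 0 gives s² + 1.5s + 3.719 = 0.
So ω_n² = 3.719 ⇒ ω_n = 1.928 rad/s, and ζ = 1.5/(2ω_n) = 0.389.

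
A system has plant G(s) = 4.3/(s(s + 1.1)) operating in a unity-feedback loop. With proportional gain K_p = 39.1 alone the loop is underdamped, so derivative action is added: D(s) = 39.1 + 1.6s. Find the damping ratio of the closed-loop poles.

Forward path: (39.1 + 1.6s)·4.3/(s(s+1.1)). The closed-loop characteristic equation is s² + (1.1 + 4.3·1.6)s + 4.3·39.1 = 0.
That is s² + 7.98s + 168.1 = 0, so ω_n = 12.97 rad/s and ζ = 7.98/(2·12.97) = 0.3077.

ζ = 0.308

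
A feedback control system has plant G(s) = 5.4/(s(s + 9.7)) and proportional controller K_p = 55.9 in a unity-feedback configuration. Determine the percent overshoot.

40.1%

From 1 + K_pG(s) = 0: s² + 9.7s + 301.9 = 0 ⇒ ω_n = 17.37, ζ = 0.2792.
%OS = 100·exp(−πζ/√(1−ζ²)) = 100·exp(−π·0.2792/√0.9221) = 40.1%.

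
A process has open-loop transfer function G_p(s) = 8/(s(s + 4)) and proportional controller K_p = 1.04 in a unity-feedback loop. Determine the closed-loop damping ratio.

The closed-loop denominator is s(s+4) + 1.04·8 = s² + 4s + 8.32.
Matching s² + 2ζω_n s + ω_n²: ω_n = √8.32 = 2.884 rad/s and 2ζω_n = 4, so ζ = 4/(2·2.884) = 0.693.

ζ = 0.693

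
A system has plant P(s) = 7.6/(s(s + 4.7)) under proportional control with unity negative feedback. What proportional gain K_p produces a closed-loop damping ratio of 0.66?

K_p = 1.67

Closed-loop characteristic equation: s² + 4.7s + K_p·7.6 = 0.
So ω_n = √(7.6K_p) and 2ζω_n = 4.7, giving ζ = 4.7/(2√(7.6K_p)).
Setting ζ = 0.66: √(7.6K_p) = 4.7/(2·0.66) = 3.561, so K_p = 12.68/7.6 = 1.67.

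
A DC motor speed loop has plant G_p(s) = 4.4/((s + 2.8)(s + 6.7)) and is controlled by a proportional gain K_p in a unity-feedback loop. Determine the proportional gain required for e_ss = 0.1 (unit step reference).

The loop is type 0, so e_ss(step) = 1/(1 + K_pos) with K_pos = K_p·G_p(0).
G_p(0) = 0.2345. Require 1/(1 + K_p·0.2345) = 0.1, so 1 + 0.2345·K_p = 10.
K_p = (10 − 1)/0.2345 = 38.4.

K_p = 38.4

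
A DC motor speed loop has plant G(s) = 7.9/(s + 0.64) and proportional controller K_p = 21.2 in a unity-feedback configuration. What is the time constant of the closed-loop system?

τ = 0.00595 s

Closed-loop transfer function: T(s) = K_p·G(s)/(1 + K_p·G(s)) = 167.5/(s + 0.64 + 167.5) = 167.5/(s + 168.1).
Time constant τ = 1/168.1 = 0.00595 s.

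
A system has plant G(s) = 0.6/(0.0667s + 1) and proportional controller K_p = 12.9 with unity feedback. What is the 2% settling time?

T_s ≈ 0.0305 s

Closed loop: T(s) = K_p·G/(1+K_p·G) = 7.74/(0.0667s + 1 + 7.74), with pole at s = −(1 + 7.74)/0.0667 = −131.
τ = 1/131 = 0.007632 s, so 2% settling time ≈ 4τ = 0.0305 s.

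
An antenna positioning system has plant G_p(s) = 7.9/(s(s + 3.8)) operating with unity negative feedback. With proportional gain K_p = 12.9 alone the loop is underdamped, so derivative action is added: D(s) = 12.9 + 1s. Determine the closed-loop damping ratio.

Forward path: (12.9 + 1s)·7.9/(s(s+3.8)). The closed-loop characteristic equation is s² + (3.8 + 7.9·1)s + 7.9·12.9 = 0.
That is s² + 11.7s + 101.9 = 0, so ω_n = 10.1 rad/s and ζ = 11.7/(2·10.1) = 0.5795.

ζ = 0.579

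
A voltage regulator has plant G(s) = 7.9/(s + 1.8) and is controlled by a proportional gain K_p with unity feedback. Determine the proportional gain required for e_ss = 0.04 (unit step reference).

For a type-0 loop with proportional control, e_ss = 1/(1 + K_p·G(0)).
G(0) = 4.389. Require 1/(1 + K_p·4.389) = 0.04, so 1 + 4.389·K_p = 25.
K_p = (25 − 1)/4.389 = 5.47.

K_p = 5.47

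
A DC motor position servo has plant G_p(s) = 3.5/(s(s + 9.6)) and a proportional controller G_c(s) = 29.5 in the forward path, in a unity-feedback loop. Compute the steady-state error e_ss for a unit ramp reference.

0.093

The loop has one pole at the origin (type 1). Velocity error constant K_v = lim_{s→0} s·G_c(s)G_p(s) = 29.5·3.5/9.6 = 10.76.
Steady-state error to a unit ramp: e_ss = 1/K_v = 0.093.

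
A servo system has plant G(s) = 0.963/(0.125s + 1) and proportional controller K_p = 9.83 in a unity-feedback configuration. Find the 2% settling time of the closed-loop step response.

Closed loop: T(s) = K_p·G/(1+K_p·G) = 9.466/(0.125s + 1 + 9.466), with pole at s = −(1 + 9.466)/0.125 = −83.73.
τ = 1/83.73 = 0.01194 s, so 2% settling time ≈ 4τ = 0.0478 s.

T_s ≈ 0.0478 s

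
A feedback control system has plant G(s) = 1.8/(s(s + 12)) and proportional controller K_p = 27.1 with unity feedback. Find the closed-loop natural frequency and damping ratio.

ω_n = 6.98 rad/s, ζ = 0.859

With unity feedback the closed-loop characteristic equation is s² + 12s + 27.1·1.8 = s² + 12s + 48.78 = 0.
So ω_n² = 48.78 ⇒ ω_n = 6.984 rad/s, and ζ = 12/(2ω_n) = 0.859.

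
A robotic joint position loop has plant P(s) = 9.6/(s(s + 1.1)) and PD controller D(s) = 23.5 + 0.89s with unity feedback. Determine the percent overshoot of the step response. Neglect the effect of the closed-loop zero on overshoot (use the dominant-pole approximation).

34.5%

Forward path: (23.5 + 0.89s)·9.6/(s(s+1.1)). The closed-loop characteristic equation is s² + (1.1 + 9.6·0.89)s + 9.6·23.5 = 0.
That is s² + 9.644s + 225.6 = 0, so ω_n = 15.02 rad/s and ζ = 9.644/(2·15.02) = 0.321.
%OS = 100·exp(−πζ/√(1−ζ²)) = 34.5%.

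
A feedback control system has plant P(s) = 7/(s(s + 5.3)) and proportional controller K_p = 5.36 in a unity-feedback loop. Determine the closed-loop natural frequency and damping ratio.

ω_n = 6.13 rad/s, ζ = 0.433

With unity feedback the closed-loop characteristic equation is s² + 5.3s + 5.36·7 = s² + 5.3s + 37.52 = 0.
So ω_n² = 37.52 ⇒ ω_n = 6.125 rad/s, and ζ = 5.3/(2ω_n) = 0.433.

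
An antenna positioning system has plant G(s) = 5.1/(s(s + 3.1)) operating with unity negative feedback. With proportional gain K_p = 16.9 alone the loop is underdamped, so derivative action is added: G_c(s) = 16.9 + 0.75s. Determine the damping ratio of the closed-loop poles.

Forward path: (16.9 + 0.75s)·5.1/(s(s+3.1)). The closed-loop characteristic equation is s² + (3.1 + 5.1·0.75)s + 5.1·16.9 = 0.
That is s² + 6.925s + 86.19 = 0, so ω_n = 9.284 rad/s and ζ = 6.925/(2·9.284) = 0.373.

ζ = 0.373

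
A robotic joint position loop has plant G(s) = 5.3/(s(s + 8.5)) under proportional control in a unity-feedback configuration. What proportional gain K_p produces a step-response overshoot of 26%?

From %OS = 100·exp(−πζ/√(1−ζ²)) = 26%, ζ = −ln(0.26)/√(π²+ln²(0.26)) = 0.3941.
Characteristic equation s² + 8.5s + 5.3K_p = 0 gives ζ = 8.5/(2√(5.3K_p)).
Setting ζ = 0.3941: √(5.3K_p) = 8.5/(2·0.3941) = 10.78, so K_p = 116.3/5.3 = 21.9.

K_p = 21.9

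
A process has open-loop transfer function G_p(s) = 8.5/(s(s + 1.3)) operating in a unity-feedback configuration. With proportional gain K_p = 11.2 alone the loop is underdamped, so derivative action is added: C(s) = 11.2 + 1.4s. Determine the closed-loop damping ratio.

Forward path: (11.2 + 1.4s)·8.5/(s(s+1.3)). The closed-loop characteristic equation is s² + (1.3 + 8.5·1.4)s + 8.5·11.2 = 0.
That is s² + 13.2s + 95.2 = 0, so ω_n = 9.757 rad/s and ζ = 13.2/(2·9.757) = 0.6764.

ζ = 0.676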